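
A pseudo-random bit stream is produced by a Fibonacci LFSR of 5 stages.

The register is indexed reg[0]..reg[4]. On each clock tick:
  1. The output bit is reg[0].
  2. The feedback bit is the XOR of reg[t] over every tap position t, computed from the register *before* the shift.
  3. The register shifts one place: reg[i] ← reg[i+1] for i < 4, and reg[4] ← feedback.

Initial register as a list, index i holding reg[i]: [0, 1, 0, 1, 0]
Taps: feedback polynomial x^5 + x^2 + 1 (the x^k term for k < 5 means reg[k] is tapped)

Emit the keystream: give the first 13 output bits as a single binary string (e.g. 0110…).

step | reg (before) | out | fb
   0 | 01010 | 0 | 0
   1 | 10100 | 1 | 0
   2 | 01000 | 0 | 0
   3 | 10000 | 1 | 1
   4 | 00001 | 0 | 0
   5 | 00010 | 0 | 0
   6 | 00100 | 0 | 1
   7 | 01001 | 0 | 0
   8 | 10010 | 1 | 1
   9 | 00101 | 0 | 1
  10 | 01011 | 0 | 0
  11 | 10110 | 1 | 0
  12 | 01100 | 0 | 1

0101000010010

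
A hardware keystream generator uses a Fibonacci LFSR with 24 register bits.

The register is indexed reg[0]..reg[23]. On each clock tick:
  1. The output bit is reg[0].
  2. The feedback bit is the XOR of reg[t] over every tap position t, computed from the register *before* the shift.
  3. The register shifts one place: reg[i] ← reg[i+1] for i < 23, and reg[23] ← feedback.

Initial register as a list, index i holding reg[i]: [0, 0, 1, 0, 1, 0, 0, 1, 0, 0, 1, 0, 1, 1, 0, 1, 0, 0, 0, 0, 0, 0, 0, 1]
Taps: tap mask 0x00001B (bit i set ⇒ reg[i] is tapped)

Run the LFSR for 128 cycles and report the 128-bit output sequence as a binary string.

00101001001011010000000110100000110011110001010111101011110110001100111111011111001000111101001101101010010001111101100001001000

step | reg (before) | out | fb
   0 | 001010010010110100000001 | 0 | 1
   1 | 010100100101101000000011 | 0 | 0
   2 | 101001001011010000000110 | 1 | 1
   3 | 010010010110100000001101 | 0 | 0
   4 | 100100101101000000011010 | 1 | 0
   5 | 001001011010000000110100 | 0 | 0
   6 | 010010110100000001101000 | 0 | 0
   7 | 100101101000000011010000 | 1 | 0
   8 | 001011010000000110100000 | 0 | 1
   9 | 010110100000001101000001 | 0 | 1
  10 | 101101000000011010000011 | 1 | 0
  11 | 011010000000110100000110 | 0 | 0
  12 | 110100000001101000001100 | 1 | 1
  13 | 101000000011010000011001 | 1 | 1
  14 | 010000000110100000110011 | 0 | 1
  15 | 100000001101000001100111 | 1 | 1
  16 | 000000011010000011001111 | 0 | 0
  17 | 000000110100000110011110 | 0 | 0
  18 | 000001101000001100111100 | 0 | 0
  19 | 000011010000011001111000 | 0 | 1
  20 | 000110100000110011110001 | 0 | 0
  21 | 001101000001100111100010 | 0 | 1
  22 | 011010000011001111000101 | 0 | 0
  23 | 110100000110011110001010 | 1 | 1
  24 | 101000001100111100010101 | 1 | 1
  25 | 010000011001111000101011 | 0 | 1
  26 | 100000110011110001010111 | 1 | 1
  27 | 000001100111100010101111 | 0 | 0
  28 | 000011001111000101011110 | 0 | 1
  29 | 000110011110001010111101 | 0 | 0
  30 | 001100111100010101111010 | 0 | 1
  31 | 011001111000101011110101 | 0 | 1
  32 | 110011110001010111101011 | 1 | 1
  33 | 100111100010101111010111 | 1 | 1
  34 | 001111000101011110101111 | 0 | 0
  35 | 011110001010111101011110 | 0 | 1
  36 | 111100010101111010111101 | 1 | 1
  37 | 111000101011110101111011 | 1 | 0
  38 | 110001010111101011110110 | 1 | 0
  39 | 100010101111010111101100 | 1 | 0
  40 | 000101011110101111011000 | 0 | 1
  41 | 001010111101011110110001 | 0 | 1
  42 | 010101111010111101100011 | 0 | 0
  43 | 101011110101111011000110 | 1 | 0
  44 | 010111101011110110001100 | 0 | 1
  45 | 101111010111101100011001 | 1 | 1
  46 | 011110101111011000110011 | 0 | 1
  47 | 111101011110110001100111 | 1 | 1
  48 | 111010111101100011001111 | 1 | 1
  49 | 110101111011000110011111 | 1 | 1
  50 | 101011110110001100111111 | 1 | 0
  51 | 010111101100011001111110 | 0 | 1
  52 | 101111011000110011111101 | 1 | 1
  53 | 011110110001100111111011 | 0 | 1
  54 | 111101100011001111110111 | 1 | 1
  55 | 111011000110011111101111 | 1 | 1
  56 | 110110001100111111011111 | 1 | 0
  57 | 101100011001111110111110 | 1 | 0
  58 | 011000110011111101111100 | 0 | 1
  59 | 110001100111111011111001 | 1 | 0
  60 | 100011001111110111110010 | 1 | 0
  61 | 000110011111101111100100 | 0 | 0
  62 | 001100111111011111001000 | 0 | 1
  63 | 011001111110111110010001 | 0 | 1
  64 | 110011111101111100100011 | 1 | 1
  65 | 100111111011111001000111 | 1 | 1
  66 | 001111110111110010001111 | 0 | 0
  67 | 011111101111100100011110 | 0 | 1
  68 | 111111011111001000111101 | 1 | 0
  69 | 111110111110010001111010 | 1 | 0
  70 | 111101111100100011110100 | 1 | 1
  71 | 111011111001000111101001 | 1 | 1
  72 | 110111110010001111010011 | 1 | 0
  73 | 101111100100011110100110 | 1 | 1
  74 | 011111001000111101001101 | 0 | 1
  75 | 111110010001111010011011 | 1 | 0
  76 | 111100100011110100110110 | 1 | 1
  77 | 111001000111101001101101 | 1 | 0
  78 | 110010001111010011011010 | 1 | 1
  79 | 100100011110100110110101 | 1 | 0
  80 | 001000111101001101101010 | 0 | 0
  81 | 010001111010011011010100 | 0 | 1
  82 | 100011110100110110101001 | 1 | 0
  83 | 000111101001101101010010 | 0 | 0
  84 | 001111010011011010100100 | 0 | 0
  85 | 011110100110110101001000 | 0 | 1
  86 | 111101001101101010010001 | 1 | 1
  87 | 111010011011010100100011 | 1 | 1
  88 | 110100110110101001000111 | 1 | 1
  89 | 101001101101010010001111 | 1 | 1
  90 | 010011011010100100011111 | 0 | 0
  91 | 100110110101001000111110 | 1 | 1
  92 | 001101101010010001111101 | 0 | 1
  93 | 011011010100100011111011 | 0 | 0
  94 | 110110101001000111110110 | 1 | 0
  95 | 101101010010001111101100 | 1 | 0
  96 | 011010100100011111011000 | 0 | 0
  97 | 110101001000111110110000 | 1 | 1
  98 | 101010010001111101100001 | 1 | 0
  99 | 010100100011111011000010 | 0 | 0
 100 | 101001000111110110000100 | 1 | 1
 101 | 010010001111101100001001 | 0 | 0
 102 | 100100011111011000010010 | 1 | 0
 103 | 001000111110110000100100 | 0 | 0
 104 | 010001111101100001001000 | 0 | 1
 105 | 100011111011000010010001 | 1 | 0
 106 | 000111110110000100100010 | 0 | 0
 107 | 001111101100001001000100 | 0 | 0
 108 | 011111011000010010001000 | 0 | 1
 109 | 111110110000100100010001 | 1 | 0
 110 | 111101100001001000100010 | 1 | 1
 111 | 111011000010010001000101 | 1 | 1
 112 | 110110000100100010001011 | 1 | 0
 113 | 101100001001000100010110 | 1 | 0
 114 | 011000010010001000101100 | 0 | 1
 115 | 110000100100010001011001 | 1 | 0
 116 | 100001001000100010110010 | 1 | 1
 117 | 000010010001000101100101 | 0 | 1
 118 | 000100100010001011001011 | 0 | 1
 119 | 001001000100010110010111 | 0 | 0
 120 | 010010001000101100101110 | 0 | 0
 121 | 100100010001011001011100 | 1 | 0
 122 | 001000100010110010111000 | 0 | 0
 123 | 010001000101100101110000 | 0 | 1
 124 | 100010001011001011100001 | 1 | 0
 125 | 000100010110010111000010 | 0 | 1
 126 | 001000101100101110000101 | 0 | 0
 127 | 010001011001011100001010 | 0 | 1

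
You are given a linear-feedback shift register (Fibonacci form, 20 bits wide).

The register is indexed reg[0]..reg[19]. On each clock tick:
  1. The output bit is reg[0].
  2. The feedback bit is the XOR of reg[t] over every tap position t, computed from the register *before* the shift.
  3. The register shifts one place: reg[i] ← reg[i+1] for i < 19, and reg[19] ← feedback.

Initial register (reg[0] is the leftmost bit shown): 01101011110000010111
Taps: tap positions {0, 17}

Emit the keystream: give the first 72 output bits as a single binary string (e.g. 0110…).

011010111100000101111001100011011010001111100100010100000011100101101000

k : reg_k → out_k, fb_k
0: 01101011110000010111 → 0, fb=1
1: 11010111100000101111 → 1, fb=0
2: 10101111000001011110 → 1, fb=0
3: 01011110000010111100 → 0, fb=1
4: 10111100000101111001 → 1, fb=1
5: 01111000001011110011 → 0, fb=0
6: 11110000010111100110 → 1, fb=0
7: 11100000101111001100 → 1, fb=0
8: 11000001011110011000 → 1, fb=1
9: 10000010111100110001 → 1, fb=1
10: 00000101111001100011 → 0, fb=0
11: 00001011110011000110 → 0, fb=1
12: 00010111100110001101 → 0, fb=1
13: 00101111001100011011 → 0, fb=0
14: 01011110011000110110 → 0, fb=1
15: 10111100110001101101 → 1, fb=0
16: 01111001100011011010 → 0, fb=0
17: 11110011000110110100 → 1, fb=0
18: 11100110001101101000 → 1, fb=1
19: 11001100011011010001 → 1, fb=1
20: 10011000110110100011 → 1, fb=1
21: 00110001101101000111 → 0, fb=1
22: 01100011011010001111 → 0, fb=1
23: 11000110110100011111 → 1, fb=0
24: 10001101101000111110 → 1, fb=0
25: 00011011010001111100 → 0, fb=1
26: 00110110100011111001 → 0, fb=0
27: 01101101000111110010 → 0, fb=0
28: 11011010001111100100 → 1, fb=0
29: 10110100011111001000 → 1, fb=1
30: 01101000111110010001 → 0, fb=0
31: 11010001111100100010 → 1, fb=1
32: 10100011111001000101 → 1, fb=0
33: 01000111110010001010 → 0, fb=0
34: 10001111100100010100 → 1, fb=0
35: 00011111001000101000 → 0, fb=0
36: 00111110010001010000 → 0, fb=0
37: 01111100100010100000 → 0, fb=0
38: 11111001000101000000 → 1, fb=1
39: 11110010001010000001 → 1, fb=1
40: 11100100010100000011 → 1, fb=1
41: 11001000101000000111 → 1, fb=0
42: 10010001010000001110 → 1, fb=0
43: 00100010100000011100 → 0, fb=1
44: 01000101000000111001 → 0, fb=0
45: 10001010000001110010 → 1, fb=1
46: 00010100000011100101 → 0, fb=1
47: 00101000000111001011 → 0, fb=0
48: 01010000001110010110 → 0, fb=1
49: 10100000011100101101 → 1, fb=0
50: 01000000111001011010 → 0, fb=0
51: 10000001110010110100 → 1, fb=0
52: 00000011100101101000 → 0, fb=0
53: 00000111001011010000 → 0, fb=0
54: 00001110010110100000 → 0, fb=0
55: 00011100101101000000 → 0, fb=0
56: 00111001011010000000 → 0, fb=0
57: 01110010110100000000 → 0, fb=0
58: 11100101101000000000 → 1, fb=1
59: 11001011010000000001 → 1, fb=1
60: 10010110100000000011 → 1, fb=1
61: 00101101000000000111 → 0, fb=1
62: 01011010000000001111 → 0, fb=1
63: 10110100000000011111 → 1, fb=0
64: 01101000000000111110 → 0, fb=1
65: 11010000000001111101 → 1, fb=0
66: 10100000000011111010 → 1, fb=1
67: 01000000000111110101 → 0, fb=1
68: 10000000001111101011 → 1, fb=1
69: 00000000011111010111 → 0, fb=1
70: 00000000111110101111 → 0, fb=1
71: 00000001111101011111 → 0, fb=1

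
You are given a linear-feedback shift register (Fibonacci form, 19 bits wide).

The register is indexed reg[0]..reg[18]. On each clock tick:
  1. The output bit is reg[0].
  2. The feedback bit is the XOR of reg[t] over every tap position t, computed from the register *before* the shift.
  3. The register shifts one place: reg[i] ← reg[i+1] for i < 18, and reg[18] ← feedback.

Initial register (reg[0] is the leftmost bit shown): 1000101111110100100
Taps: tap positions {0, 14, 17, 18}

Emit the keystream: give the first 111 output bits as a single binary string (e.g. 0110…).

step | reg (before) | out | fb
   0 | 1000101111110100100 | 1 | 1
   1 | 0001011111101001001 | 0 | 1
   2 | 0010111111010010011 | 0 | 1
   3 | 0101111110100100111 | 0 | 0
   4 | 1011111101001001110 | 1 | 0
   5 | 0111111010010011100 | 0 | 1
   6 | 1111110100100111001 | 1 | 1
   7 | 1111101001001110011 | 1 | 0
   8 | 1111010010011100110 | 1 | 0
   9 | 1110100100111001100 | 1 | 1
  10 | 1101001001110011001 | 1 | 1
  11 | 1010010011100110011 | 1 | 0
  12 | 0100100111001100110 | 0 | 1
  13 | 1001001110011001101 | 1 | 0
  14 | 0010011100110011010 | 0 | 0
  15 | 0100111001100110100 | 0 | 1
  16 | 1001110011001101001 | 1 | 0
  17 | 0011100110011010010 | 0 | 0
  18 | 0111001100110100100 | 0 | 0
  19 | 1110011001101001000 | 1 | 1
  20 | 1100110011010010001 | 1 | 1
  21 | 1001100110100100011 | 1 | 1
  22 | 0011001101001000111 | 0 | 0
  23 | 0110011010010001110 | 0 | 1
  24 | 1100110100100011101 | 1 | 1
  25 | 1001101001000111011 | 1 | 0
  26 | 0011010010001110110 | 0 | 0
  27 | 0110100100011101100 | 0 | 0
  28 | 1101001000111011000 | 1 | 0
  29 | 1010010001110110000 | 1 | 0
  30 | 0100100011101100000 | 0 | 0
  31 | 1001000111011000000 | 1 | 1
  32 | 0010001110110000001 | 0 | 1
  33 | 0100011101100000011 | 0 | 0
  34 | 1000111011000000110 | 1 | 0
  35 | 0001110110000001100 | 0 | 0
  36 | 0011101100000011000 | 0 | 1
  37 | 0111011000000110001 | 0 | 0
  38 | 1110110000001100010 | 1 | 0
  39 | 1101100000011000100 | 1 | 1
  40 | 1011000000110001001 | 1 | 0
  41 | 0110000001100010010 | 0 | 0
  42 | 1100000011000100100 | 1 | 1
  43 | 1000000110001001001 | 1 | 0
  44 | 0000001100010010010 | 0 | 0
  45 | 0000011000100100100 | 0 | 0
  46 | 0000110001001001000 | 0 | 0
  47 | 0001100010010010000 | 0 | 1
  48 | 0011000100100100001 | 0 | 1
  49 | 0110001001001000011 | 0 | 0
  50 | 1100010010010000110 | 1 | 0
  51 | 1000100100100001100 | 1 | 1
  52 | 0001001001000011001 | 0 | 0
  53 | 0010010010000110010 | 0 | 0
  54 | 0100100100001100100 | 0 | 0
  55 | 1001001000011001000 | 1 | 1
  56 | 0010010000110010001 | 0 | 0
  57 | 0100100001100100010 | 0 | 1
  58 | 1001000011001000101 | 1 | 0
  59 | 0010000110010001010 | 0 | 1
  60 | 0100001100100010101 | 0 | 0
  61 | 1000011001000101010 | 1 | 0
  62 | 0000110010001010100 | 0 | 1
  63 | 0001100100010101001 | 0 | 1
  64 | 0011001000101010011 | 0 | 1
  65 | 0110010001010100111 | 0 | 0
  66 | 1100100010101001110 | 1 | 0
  67 | 1001000101010011100 | 1 | 0
  68 | 0010001010100111000 | 0 | 1
  69 | 0100010101001110001 | 0 | 0
  70 | 1000101010011100010 | 1 | 0
  71 | 0001010100111000100 | 0 | 0
  72 | 0010101001110001000 | 0 | 0
  73 | 0101010011100010000 | 0 | 1
  74 | 1010100111000100001 | 1 | 0
  75 | 0101001110001000010 | 0 | 1
  76 | 1010011100010000101 | 1 | 0
  77 | 0100111000100001010 | 0 | 1
  78 | 1001110001000010101 | 1 | 1
  79 | 0011100010000101011 | 0 | 0
  80 | 0111000100001010110 | 0 | 0
  81 | 1110001000010101100 | 1 | 1
  82 | 1100010000101011001 | 1 | 1
  83 | 1000100001010110011 | 1 | 0
  84 | 0001000010101100110 | 0 | 1
  85 | 0010000101011001101 | 0 | 1
  86 | 0100001010110011011 | 0 | 1
  87 | 1000010101100110111 | 1 | 0
  88 | 0000101011001101110 | 0 | 1
  89 | 0001010110011011101 | 0 | 0
  90 | 0010101100110111010 | 0 | 0
  91 | 0101011001101110100 | 0 | 1
  92 | 1010110011011101001 | 1 | 0
  93 | 0101100110111010010 | 0 | 0
  94 | 1011001101110100100 | 1 | 1
  95 | 0110011011101001001 | 0 | 1
  96 | 1100110111010010011 | 1 | 0
  97 | 1001101110100100110 | 1 | 0
  98 | 0011011101001001100 | 0 | 0
  99 | 0110111010010011000 | 0 | 1
 100 | 1101110100100110001 | 1 | 1
 101 | 1011101001001100011 | 1 | 1
 102 | 0111010010011000111 | 0 | 0
 103 | 1110100100110001110 | 1 | 0
 104 | 1101001001100011100 | 1 | 0
 105 | 1010010011000111000 | 1 | 0
 106 | 0100100110001110000 | 0 | 1
 107 | 1001001100011100001 | 1 | 0
 108 | 0010011000111000010 | 0 | 1
 109 | 0100110001110000101 | 0 | 1
 110 | 1001100011100001011 | 1 | 1

100010111111010010011100110011010010001110110000001100010010010000110010001010100111000100001010110011011101001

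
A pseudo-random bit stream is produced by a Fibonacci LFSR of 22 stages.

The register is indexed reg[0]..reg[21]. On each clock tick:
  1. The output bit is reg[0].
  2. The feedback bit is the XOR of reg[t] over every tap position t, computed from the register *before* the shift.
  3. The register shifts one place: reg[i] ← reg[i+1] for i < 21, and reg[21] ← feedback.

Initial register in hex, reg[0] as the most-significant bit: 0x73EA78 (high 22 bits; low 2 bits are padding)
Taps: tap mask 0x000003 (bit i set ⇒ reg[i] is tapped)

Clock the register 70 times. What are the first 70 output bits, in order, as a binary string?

tick  register→output (feedback)
  0  0111001111101010011110→0 (1)
  1  1110011111010100111101→1 (0)
  2  1100111110101001111010→1 (0)
  3  1001111101010011110100→1 (1)
  4  0011111010100111101001→0 (0)
  5  0111110101001111010010→0 (1)
  6  1111101010011110100101→1 (0)
  7  1111010100111101001010→1 (0)
  8  1110101001111010010100→1 (0)
  9  1101010011110100101000→1 (0)
 10  1010100111101001010000→1 (1)
 11  0101001111010010100001→0 (1)
 12  1010011110100101000011→1 (1)
 13  0100111101001010000111→0 (1)
 14  1001111010010100001111→1 (1)
 15  0011110100101000011111→0 (0)
 16  0111101001010000111110→0 (1)
 17  1111010010100001111101→1 (0)
 18  1110100101000011111010→1 (0)
 19  1101001010000111110100→1 (0)
 20  1010010100001111101000→1 (1)
 21  0100101000011111010001→0 (1)
 22  1001010000111110100011→1 (1)
 23  0010100001111101000111→0 (0)
 24  0101000011111010001110→0 (1)
 25  1010000111110100011101→1 (1)
 26  0100001111101000111011→0 (1)
 27  1000011111010001110111→1 (1)
 28  0000111110100011101111→0 (0)
 29  0001111101000111011110→0 (0)
 30  0011111010001110111100→0 (0)
 31  0111110100011101111000→0 (1)
 32  1111101000111011110001→1 (0)
 33  1111010001110111100010→1 (0)
 34  1110100011101111000100→1 (0)
 35  1101000111011110001000→1 (0)
 36  1010001110111100010000→1 (1)
 37  0100011101111000100001→0 (1)
 38  1000111011110001000011→1 (1)
 39  0001110111100010000111→0 (0)
 40  0011101111000100001110→0 (0)
 41  0111011110001000011100→0 (1)
 42  1110111100010000111001→1 (0)
 43  1101111000100001110010→1 (0)
 44  1011110001000011100100→1 (1)
 45  0111100010000111001001→0 (1)
 46  1111000100001110010011→1 (0)
 47  1110001000011100100110→1 (0)
 48  1100010000111001001100→1 (0)
 49  1000100001110010011000→1 (1)
 50  0001000011100100110001→0 (0)
 51  0010000111001001100010→0 (0)
 52  0100001110010011000100→0 (1)
 53  1000011100100110001001→1 (1)
 54  0000111001001100010011→0 (0)
 55  0001110010011000100110→0 (0)
 56  0011100100110001001100→0 (0)
 57  0111001001100010011000→0 (1)
 58  1110010011000100110001→1 (0)
 59  1100100110001001100010→1 (0)
 60  1001001100010011000100→1 (1)
 61  0010011000100110001001→0 (0)
 62  0100110001001100010010→0 (1)
 63  1001100010011000100101→1 (1)
 64  0011000100110001001011→0 (0)
 65  0110001001100010010110→0 (1)
 66  1100010011000100101101→1 (0)
 67  1000100110001001011010→1 (1)
 68  0001001100010010110101→0 (0)
 69  0010011000100101101010→0 (0)

0111001111101010011110100101000011111010001110111100010000111001001100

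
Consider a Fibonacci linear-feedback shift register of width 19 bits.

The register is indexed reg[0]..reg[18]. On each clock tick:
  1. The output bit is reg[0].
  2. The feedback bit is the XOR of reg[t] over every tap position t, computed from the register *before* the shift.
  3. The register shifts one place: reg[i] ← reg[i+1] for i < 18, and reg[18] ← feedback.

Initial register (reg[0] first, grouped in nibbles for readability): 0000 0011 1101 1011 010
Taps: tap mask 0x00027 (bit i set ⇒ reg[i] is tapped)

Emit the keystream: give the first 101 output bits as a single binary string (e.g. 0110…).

00000011110110110100111000001101001001010111000011101010100010011111100010010000010111110011111101001

tick  register→output (feedback)
  0  0000001111011011010→0 (0)
  1  0000011110110110100→0 (1)
  2  0000111101101101001→0 (1)
  3  0001111011011010011→0 (1)
  4  0011110110110100111→0 (0)
  5  0111101101101001110→0 (0)
  6  1111011011010011100→1 (0)
  7  1110110110100111000→1 (0)
  8  1101101101001110000→1 (0)
  9  1011011010011100000→1 (1)
 10  0110110100111000001→0 (1)
 11  1101101001110000011→1 (0)
 12  1011010011100000110→1 (1)
 13  0110100111000001101→0 (0)
 14  1101001110000011010→1 (0)
 15  1010011100000110100→1 (1)
 16  0100111000001101001→0 (0)
 17  1001110000011010010→1 (0)
 18  0011100000110100100→0 (1)
 19  0111000001101001001→0 (0)
 20  1110000011010010010→1 (1)
 21  1100000110100100101→1 (0)
 22  1000001101001001010→1 (1)
 23  0000011010010010101→0 (1)
 24  0000110100100101011→0 (1)
 25  0001101001001010111→0 (0)
 26  0011010010010101110→0 (0)
 27  0110100100101011100→0 (0)
 28  1101001001010111000→1 (0)
 29  1010010010101110000→1 (1)
 30  0100100101011100001→0 (1)
 31  1001001010111000011→1 (1)
 32  0010010101110000111→0 (0)
 33  0100101011100001110→0 (1)
 34  1001010111000011101→1 (0)
 35  0010101110000111010→0 (1)
 36  0101011100001110101→0 (0)
 37  1010111000011101010→1 (1)
 38  0101110000111010101→0 (0)
 39  1011100001110101010→1 (0)
 40  0111000011101010100→0 (0)
 41  1110000111010101000→1 (1)
 42  1100001110101010001→1 (0)
 43  1000011101010100010→1 (0)
 44  0000111010101000100→0 (1)
 45  0001110101010001001→0 (1)
 46  0011101010100010011→0 (1)
 47  0111010101000100111→0 (1)
 48  1110101010001001111→1 (1)
 49  1101010100010011111→1 (1)
 50  1010101000100111111→1 (0)
 51  0101010001001111110→0 (0)
 52  1010100010011111100→1 (0)
 53  0101000100111111000→0 (1)
 54  1010001001111110001→1 (0)
 55  0100010011111100010→0 (0)
 56  1000100111111000100→1 (1)
 57  0001001111110001001→0 (0)
 58  0010011111100010010→0 (0)
 59  0100111111000100100→0 (0)
 60  1001111110001001000→1 (0)
 61  0011111100010010000→0 (0)
 62  0111111000100100000→0 (1)
 63  1111110001001000001→1 (0)
 64  1111100010010000010→1 (1)
 65  1111000100100000101→1 (1)
 66  1110001001000001011→1 (1)
 67  1100010010000010111→1 (1)
 68  1000100100000101111→1 (1)
 69  0001001000001011111→0 (0)
 70  0010010000010111110→0 (0)
 71  0100100000101111100→0 (1)
 72  1001000001011111001→1 (1)
 73  0010000010111110011→0 (1)
 74  0100000101111100111→0 (1)
 75  1000001011111001111→1 (1)
 76  0000010111110011111→0 (1)
 77  0000101111100111111→0 (0)
 78  0001011111001111110→0 (1)
 79  0010111110011111101→0 (0)
 80  0101111100111111010→0 (0)
 81  1011111001111110100→1 (1)
 82  0111110011111101001→0 (1)
 83  1111100111111010011→1 (1)
 84  1111001111110100111→1 (1)
 85  1110011111101001111→1 (0)
 86  1100111111010011110→1 (1)
 87  1001111110100111101→1 (0)
 88  0011111101001111010→0 (0)
 89  0111111010011110100→0 (1)
 90  1111110100111101001→1 (0)
 91  1111101001111010010→1 (1)
 92  1111010011110100101→1 (0)
 93  1110100111101001010→1 (1)
 94  1101001111010010101→1 (0)
 95  1010011110100101010→1 (1)
 96  0100111101001010101→0 (0)
 97  1001111010010101010→1 (0)
 98  0011110100101010100→0 (0)
 99  0111101001010101000→0 (0)
100  1111010010101010000→1 (0)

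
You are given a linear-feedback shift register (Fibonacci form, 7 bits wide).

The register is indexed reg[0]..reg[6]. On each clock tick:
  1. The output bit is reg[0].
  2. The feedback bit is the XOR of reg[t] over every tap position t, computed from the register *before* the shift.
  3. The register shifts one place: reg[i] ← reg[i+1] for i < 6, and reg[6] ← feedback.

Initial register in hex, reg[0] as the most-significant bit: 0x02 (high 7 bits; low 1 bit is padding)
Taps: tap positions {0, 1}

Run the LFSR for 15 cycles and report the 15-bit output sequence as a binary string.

k : reg_k → out_k, fb_k
0: 0000001 → 0, fb=0
1: 0000010 → 0, fb=0
2: 0000100 → 0, fb=0
3: 0001000 → 0, fb=0
4: 0010000 → 0, fb=0
5: 0100000 → 0, fb=1
6: 1000001 → 1, fb=1
7: 0000011 → 0, fb=0
8: 0000110 → 0, fb=0
9: 0001100 → 0, fb=0
10: 0011000 → 0, fb=0
11: 0110000 → 0, fb=1
12: 1100001 → 1, fb=0
13: 1000010 → 1, fb=1
14: 0000101 → 0, fb=0

000000100000110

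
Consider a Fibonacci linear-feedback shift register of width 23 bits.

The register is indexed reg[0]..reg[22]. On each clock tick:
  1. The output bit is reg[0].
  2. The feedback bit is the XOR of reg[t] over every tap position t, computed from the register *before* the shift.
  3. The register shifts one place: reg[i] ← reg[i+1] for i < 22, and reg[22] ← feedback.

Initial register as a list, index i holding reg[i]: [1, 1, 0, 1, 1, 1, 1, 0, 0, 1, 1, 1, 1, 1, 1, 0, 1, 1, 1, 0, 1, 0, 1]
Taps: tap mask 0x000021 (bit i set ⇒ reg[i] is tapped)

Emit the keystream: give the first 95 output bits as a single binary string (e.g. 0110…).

11011110011111101110101000100011010001110101110010010111010110011001110011111000110101000000011

k : reg_k → out_k, fb_k
0: 11011110011111101110101 → 1, fb=0
1: 10111100111111011101010 → 1, fb=0
2: 01111001111110111010100 → 0, fb=0
3: 11110011111101110101000 → 1, fb=1
4: 11100111111011101010001 → 1, fb=0
5: 11001111110111010100010 → 1, fb=0
6: 10011111101110101000100 → 1, fb=0
7: 00111111011101010001000 → 0, fb=1
8: 01111110111010100010001 → 0, fb=1
9: 11111101110101000100011 → 1, fb=0
10: 11111011101010001000110 → 1, fb=1
11: 11110111010100010001101 → 1, fb=0
12: 11101110101000100011010 → 1, fb=0
13: 11011101010001000110100 → 1, fb=0
14: 10111010100010001101000 → 1, fb=1
15: 01110101000100011010001 → 0, fb=1
16: 11101010001000110100011 → 1, fb=1
17: 11010100010001101000111 → 1, fb=0
18: 10101000100011010001110 → 1, fb=1
19: 01010001000110100011101 → 0, fb=0
20: 10100010001101000111010 → 1, fb=1
21: 01000100011010001110101 → 0, fb=1
22: 10001000110100011101011 → 1, fb=1
23: 00010001101000111010111 → 0, fb=0
24: 00100011010001110101110 → 0, fb=0
25: 01000110100011101011100 → 0, fb=1
26: 10001101000111010111001 → 1, fb=0
27: 00011010001110101110010 → 0, fb=0
28: 00110100011101011100100 → 0, fb=1
29: 01101000111010111001001 → 0, fb=0
30: 11010001110101110010010 → 1, fb=1
31: 10100011101011100100101 → 1, fb=1
32: 01000111010111001001011 → 0, fb=1
33: 10001110101110010010111 → 1, fb=0
34: 00011101011100100101110 → 0, fb=1
35: 00111010111001001011101 → 0, fb=0
36: 01110101110010010111010 → 0, fb=1
37: 11101011100100101110101 → 1, fb=1
38: 11010111001001011101011 → 1, fb=0
39: 10101110010010111010110 → 1, fb=0
40: 01011100100101110101100 → 0, fb=1
41: 10111001001011101011001 → 1, fb=1
42: 01110010010111010110011 → 0, fb=0
43: 11100100101110101100110 → 1, fb=0
44: 11001001011101011001100 → 1, fb=1
45: 10010010111010110011001 → 1, fb=1
46: 00100101110101100110011 → 0, fb=1
47: 01001011101011001100111 → 0, fb=0
48: 10010111010110011001110 → 1, fb=0
49: 00101110101100110011100 → 0, fb=1
50: 01011101011001100111001 → 0, fb=1
51: 10111010110011001110011 → 1, fb=1
52: 01110101100110011100111 → 0, fb=1
53: 11101011001100111001111 → 1, fb=1
54: 11010110011001110011111 → 1, fb=0
55: 10101100110011100111110 → 1, fb=0
56: 01011001100111001111100 → 0, fb=0
57: 10110011001110011111000 → 1, fb=1
58: 01100110011100111110001 → 0, fb=1
59: 11001100111001111100011 → 1, fb=0
60: 10011001110011111000110 → 1, fb=1
61: 00110011100111110001101 → 0, fb=0
62: 01100111001111100011010 → 0, fb=1
63: 11001110011111000110101 → 1, fb=0
64: 10011100111110001101010 → 1, fb=0
65: 00111001111100011010100 → 0, fb=0
66: 01110011111000110101000 → 0, fb=0
67: 11100111110001101010000 → 1, fb=0
68: 11001111100011010100000 → 1, fb=0
69: 10011111000110101000000 → 1, fb=0
70: 00111110001101010000000 → 0, fb=1
71: 01111100011010100000001 → 0, fb=1
72: 11111000110101000000011 → 1, fb=1
73: 11110001101010000000111 → 1, fb=1
74: 11100011010100000001111 → 1, fb=1
75: 11000110101000000011111 → 1, fb=0
76: 10001101010000000111110 → 1, fb=0
77: 00011010100000001111100 → 0, fb=0
78: 00110101000000011111000 → 0, fb=1
79: 01101010000000111110001 → 0, fb=0
80: 11010100000001111100010 → 1, fb=0
81: 10101000000011111000100 → 1, fb=1
82: 01010000000111110001001 → 0, fb=0
83: 10100000001111100010010 → 1, fb=1
84: 01000000011111000100101 → 0, fb=0
85: 10000000111110001001010 → 1, fb=1
86: 00000001111100010010101 → 0, fb=0
87: 00000011111000100101010 → 0, fb=0
88: 00000111110001001010100 → 0, fb=1
89: 00001111100010010101001 → 0, fb=1
90: 00011111000100101010011 → 0, fb=1
91: 00111110001001010100111 → 0, fb=1
92: 01111100010010101001111 → 0, fb=1
93: 11111000100101010011111 → 1, fb=1
94: 11110001001010100111111 → 1, fb=1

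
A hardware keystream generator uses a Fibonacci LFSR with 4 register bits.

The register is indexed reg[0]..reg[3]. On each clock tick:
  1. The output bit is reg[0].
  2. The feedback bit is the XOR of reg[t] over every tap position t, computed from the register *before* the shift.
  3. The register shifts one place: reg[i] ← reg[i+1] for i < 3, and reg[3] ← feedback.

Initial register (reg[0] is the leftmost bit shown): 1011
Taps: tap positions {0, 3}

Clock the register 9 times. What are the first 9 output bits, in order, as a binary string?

101100100

step | reg (before) | out | fb
   0 | 1011 | 1 | 0
   1 | 0110 | 0 | 0
   2 | 1100 | 1 | 1
   3 | 1001 | 1 | 0
   4 | 0010 | 0 | 0
   5 | 0100 | 0 | 0
   6 | 1000 | 1 | 1
   7 | 0001 | 0 | 1
   8 | 0011 | 0 | 1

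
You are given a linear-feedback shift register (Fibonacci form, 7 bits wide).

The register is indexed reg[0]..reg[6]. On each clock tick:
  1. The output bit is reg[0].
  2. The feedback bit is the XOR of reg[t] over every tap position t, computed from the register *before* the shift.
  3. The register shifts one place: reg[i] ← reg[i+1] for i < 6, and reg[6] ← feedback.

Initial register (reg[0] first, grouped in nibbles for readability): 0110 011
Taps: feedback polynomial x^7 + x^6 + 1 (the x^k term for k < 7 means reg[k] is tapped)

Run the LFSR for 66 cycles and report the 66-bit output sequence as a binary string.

k : reg_k → out_k, fb_k
0: 0110011 → 0, fb=1
1: 1100111 → 1, fb=0
2: 1001110 → 1, fb=1
3: 0011101 → 0, fb=1
4: 0111011 → 0, fb=1
5: 1110111 → 1, fb=0
6: 1101110 → 1, fb=1
7: 1011101 → 1, fb=0
8: 0111010 → 0, fb=0
9: 1110100 → 1, fb=1
10: 1101001 → 1, fb=0
11: 1010010 → 1, fb=1
12: 0100101 → 0, fb=1
13: 1001011 → 1, fb=0
14: 0010110 → 0, fb=0
15: 0101100 → 0, fb=0
16: 1011000 → 1, fb=1
17: 0110001 → 0, fb=1
18: 1100011 → 1, fb=0
19: 1000110 → 1, fb=1
20: 0001101 → 0, fb=1
21: 0011011 → 0, fb=1
22: 0110111 → 0, fb=1
23: 1101111 → 1, fb=0
24: 1011110 → 1, fb=1
25: 0111101 → 0, fb=1
26: 1111011 → 1, fb=0
27: 1110110 → 1, fb=1
28: 1101101 → 1, fb=0
29: 1011010 → 1, fb=1
30: 0110101 → 0, fb=1
31: 1101011 → 1, fb=0
32: 1010110 → 1, fb=1
33: 0101101 → 0, fb=1
34: 1011011 → 1, fb=0
35: 0110110 → 0, fb=0
36: 1101100 → 1, fb=1
37: 1011001 → 1, fb=0
38: 0110010 → 0, fb=0
39: 1100100 → 1, fb=1
40: 1001001 → 1, fb=0
41: 0010010 → 0, fb=0
42: 0100100 → 0, fb=0
43: 1001000 → 1, fb=1
44: 0010001 → 0, fb=1
45: 0100011 → 0, fb=1
46: 1000111 → 1, fb=0
47: 0001110 → 0, fb=0
48: 0011100 → 0, fb=0
49: 0111000 → 0, fb=0
50: 1110000 → 1, fb=1
51: 1100001 → 1, fb=0
52: 1000010 → 1, fb=1
53: 0000101 → 0, fb=1
54: 0001011 → 0, fb=1
55: 0010111 → 0, fb=1
56: 0101111 → 0, fb=1
57: 1011111 → 1, fb=0
58: 0111110 → 0, fb=0
59: 1111100 → 1, fb=1
60: 1111001 → 1, fb=0
61: 1110010 → 1, fb=1
62: 1100101 → 1, fb=0
63: 1001010 → 1, fb=1
64: 0010101 → 0, fb=1
65: 0101011 → 0, fb=1

011001110111010010110001101111011010110110010010001110000101111100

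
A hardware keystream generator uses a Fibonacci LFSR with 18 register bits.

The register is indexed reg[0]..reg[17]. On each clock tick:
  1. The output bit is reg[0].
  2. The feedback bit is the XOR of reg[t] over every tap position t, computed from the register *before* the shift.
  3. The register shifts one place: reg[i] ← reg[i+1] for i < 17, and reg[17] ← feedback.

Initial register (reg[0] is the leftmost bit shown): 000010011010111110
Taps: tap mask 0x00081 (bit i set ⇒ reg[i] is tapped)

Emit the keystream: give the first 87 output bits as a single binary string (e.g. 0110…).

step | reg (before) | out | fb
   0 | 000010011010111110 | 0 | 1
   1 | 000100110101111101 | 0 | 1
   2 | 001001101011111011 | 0 | 0
   3 | 010011010111110110 | 0 | 1
   4 | 100110101111101101 | 1 | 1
   5 | 001101011111011011 | 0 | 1
   6 | 011010111110110111 | 0 | 1
   7 | 110101111101101111 | 1 | 0
   8 | 101011111011011110 | 1 | 0
   9 | 010111110110111100 | 0 | 1
  10 | 101111101101111001 | 1 | 1
  11 | 011111011011110011 | 0 | 1
  12 | 111110110111100111 | 1 | 0
  13 | 111101101111001110 | 1 | 1
  14 | 111011011110011101 | 1 | 0
  15 | 110110111100111010 | 1 | 0
  16 | 101101111001110100 | 1 | 0
  17 | 011011110011101000 | 0 | 1
  18 | 110111100111010001 | 1 | 1
  19 | 101111001110100011 | 1 | 1
  20 | 011110011101000111 | 0 | 1
  21 | 111100111010001111 | 1 | 0
  22 | 111001110100011110 | 1 | 0
  23 | 110011101000111100 | 1 | 1
  24 | 100111010001111001 | 1 | 0
  25 | 001110100011110010 | 0 | 0
  26 | 011101000111100100 | 0 | 0
  27 | 111010001111001000 | 1 | 1
  28 | 110100011110010001 | 1 | 0
  29 | 101000111100100010 | 1 | 0
  30 | 010001111001000100 | 0 | 1
  31 | 100011110010001001 | 1 | 0
  32 | 000111100100010010 | 0 | 0
  33 | 001111001000100100 | 0 | 0
  34 | 011110010001001000 | 0 | 1
  35 | 111100100010010001 | 1 | 1
  36 | 111001000100100011 | 1 | 1
  37 | 110010001001000111 | 1 | 1
  38 | 100100010010001111 | 1 | 0
  39 | 001000100100011110 | 0 | 0
  40 | 010001001000111100 | 0 | 0
  41 | 100010010001111000 | 1 | 0
  42 | 000100100011110000 | 0 | 0
  43 | 001001000111100000 | 0 | 0
  44 | 010010001111000000 | 0 | 0
  45 | 100100011110000000 | 1 | 0
  46 | 001000111100000000 | 0 | 1
  47 | 010001111000000001 | 0 | 1
  48 | 100011110000000011 | 1 | 0
  49 | 000111100000000110 | 0 | 0
  50 | 001111000000001100 | 0 | 0
  51 | 011110000000011000 | 0 | 0
  52 | 111100000000110000 | 1 | 1
  53 | 111000000001100001 | 1 | 1
  54 | 110000000011000011 | 1 | 1
  55 | 100000000110000111 | 1 | 1
  56 | 000000001100001111 | 0 | 0
  57 | 000000011000011110 | 0 | 1
  58 | 000000110000111101 | 0 | 1
  59 | 000001100001111011 | 0 | 0
  60 | 000011000011110110 | 0 | 0
  61 | 000110000111101100 | 0 | 0
  62 | 001100001111011000 | 0 | 0
  63 | 011000011110110000 | 0 | 1
  64 | 110000111101100001 | 1 | 0
  65 | 100001111011000010 | 1 | 0
  66 | 000011110110000100 | 0 | 1
  67 | 000111101100001001 | 0 | 0
  68 | 001111011000010010 | 0 | 1
  69 | 011110110000100101 | 0 | 1
  70 | 111101100001001011 | 1 | 1
  71 | 111011000010010111 | 1 | 1
  72 | 110110000100101111 | 1 | 1
  73 | 101100001001011111 | 1 | 1
  74 | 011000010010111111 | 0 | 1
  75 | 110000100101111111 | 1 | 1
  76 | 100001001011111111 | 1 | 1
  77 | 000010010111111111 | 0 | 1
  78 | 000100101111111111 | 0 | 0
  79 | 001001011111111110 | 0 | 1
  80 | 010010111111111101 | 0 | 1
  81 | 100101111111111011 | 1 | 0
  82 | 001011111111110110 | 0 | 1
  83 | 010111111111101101 | 0 | 1
  84 | 101111111111011011 | 1 | 0
  85 | 011111111110110110 | 0 | 1
  86 | 111111111101101101 | 1 | 0

000010011010111110110111100111010001111001000100100011110000000011000011110110000100101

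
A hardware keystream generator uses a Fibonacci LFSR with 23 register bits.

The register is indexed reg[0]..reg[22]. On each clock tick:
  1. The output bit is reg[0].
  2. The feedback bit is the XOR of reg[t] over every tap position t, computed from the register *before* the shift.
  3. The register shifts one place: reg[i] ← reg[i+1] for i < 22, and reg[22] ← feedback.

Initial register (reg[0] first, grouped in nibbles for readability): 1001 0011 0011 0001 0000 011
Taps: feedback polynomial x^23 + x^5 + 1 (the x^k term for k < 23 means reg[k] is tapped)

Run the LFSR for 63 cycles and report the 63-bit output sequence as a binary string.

100100110011000100000111111010100010001111110101010111001011101

tick  register→output (feedback)
  0  10010011001100010000011→1 (1)
  1  00100110011000100000111→0 (1)
  2  01001100110001000001111→0 (1)
  3  10011001100010000011111→1 (1)
  4  00110011000100000111111→0 (0)
  5  01100110001000001111110→0 (1)
  6  11001100010000011111101→1 (0)
  7  10011000100000111111010→1 (1)
  8  00110001000001111110101→0 (0)
  9  01100010000011111101010→0 (0)
 10  11000100000111111010100→1 (0)
 11  10001000001111110101000→1 (1)
 12  00010000011111101010001→0 (0)
 13  00100000111111010100010→0 (0)
 14  01000001111110101000100→0 (0)
 15  10000011111101010001000→1 (1)
 16  00000111111010100010001→0 (1)
 17  00001111110101000100011→0 (1)
 18  00011111101010001000111→0 (1)
 19  00111111010100010001111→0 (1)
 20  01111110101000100011111→0 (1)
 21  11111101010001000111111→1 (0)
 22  11111010100010001111110→1 (1)
 23  11110101000100011111101→1 (0)
 24  11101010001000111111010→1 (1)
 25  11010100010001111110101→1 (0)
 26  10101000100011111101010→1 (1)
 27  01010001000111111010101→0 (0)
 28  10100010001111110101010→1 (1)
 29  01000100011111101010101→0 (1)
 30  10001000111111010101011→1 (1)
 31  00010001111110101010111→0 (0)
 32  00100011111101010101110→0 (0)
 33  01000111111010101011100→0 (1)
 34  10001111110101010111001→1 (0)
 35  00011111101010101110010→0 (1)
 36  00111111010101011100101→0 (1)
 37  01111110101010111001011→0 (1)
 38  11111101010101110010111→1 (0)
 39  11111010101011100101110→1 (1)
 40  11110101010111001011101→1 (0)
 41  11101010101110010111010→1 (1)
 42  11010101011100101110101→1 (0)
 43  10101010111001011101010→1 (1)
 44  01010101110010111010101→0 (1)
 45  10101011100101110101011→1 (1)
 46  01010111001011101010111→0 (1)
 47  10101110010111010101111→1 (0)
 48  01011100101110101011110→0 (1)
 49  10111001011101010111101→1 (1)
 50  01110010111010101111011→0 (0)
 51  11100101110101011110110→1 (0)
 52  11001011101010111101100→1 (1)
 53  10010111010101111011001→1 (0)
 54  00101110101011110110010→0 (1)
 55  01011101010111101100101→0 (1)
 56  10111010101111011001011→1 (1)
 57  01110101011110110010111→0 (1)
 58  11101010111101100101111→1 (1)
 59  11010101111011001011111→1 (0)
 60  10101011110110010111110→1 (1)
 61  01010111101100101111101→0 (1)
 62  10101111011001011111011→1 (0)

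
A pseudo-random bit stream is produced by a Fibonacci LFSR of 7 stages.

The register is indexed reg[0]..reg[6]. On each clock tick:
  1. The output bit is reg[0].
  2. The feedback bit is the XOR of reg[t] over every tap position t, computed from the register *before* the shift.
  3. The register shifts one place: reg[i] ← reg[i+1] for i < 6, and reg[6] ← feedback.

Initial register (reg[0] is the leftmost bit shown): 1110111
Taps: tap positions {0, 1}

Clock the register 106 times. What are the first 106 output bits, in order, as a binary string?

1110111001100101010111111100000010000011000010100011110010001011001110101001111101000011100010010011011010

k : reg_k → out_k, fb_k
0: 1110111 → 1, fb=0
1: 1101110 → 1, fb=0
2: 1011100 → 1, fb=1
3: 0111001 → 0, fb=1
4: 1110011 → 1, fb=0
5: 1100110 → 1, fb=0
6: 1001100 → 1, fb=1
7: 0011001 → 0, fb=0
8: 0110010 → 0, fb=1
9: 1100101 → 1, fb=0
10: 1001010 → 1, fb=1
11: 0010101 → 0, fb=0
12: 0101010 → 0, fb=1
13: 1010101 → 1, fb=1
14: 0101011 → 0, fb=1
15: 1010111 → 1, fb=1
16: 0101111 → 0, fb=1
17: 1011111 → 1, fb=1
18: 0111111 → 0, fb=1
19: 1111111 → 1, fb=0
20: 1111110 → 1, fb=0
21: 1111100 → 1, fb=0
22: 1111000 → 1, fb=0
23: 1110000 → 1, fb=0
24: 1100000 → 1, fb=0
25: 1000000 → 1, fb=1
26: 0000001 → 0, fb=0
27: 0000010 → 0, fb=0
28: 0000100 → 0, fb=0
29: 0001000 → 0, fb=0
30: 0010000 → 0, fb=0
31: 0100000 → 0, fb=1
32: 1000001 → 1, fb=1
33: 0000011 → 0, fb=0
34: 0000110 → 0, fb=0
35: 0001100 → 0, fb=0
36: 0011000 → 0, fb=0
37: 0110000 → 0, fb=1
38: 1100001 → 1, fb=0
39: 1000010 → 1, fb=1
40: 0000101 → 0, fb=0
41: 0001010 → 0, fb=0
42: 0010100 → 0, fb=0
43: 0101000 → 0, fb=1
44: 1010001 → 1, fb=1
45: 0100011 → 0, fb=1
46: 1000111 → 1, fb=1
47: 0001111 → 0, fb=0
48: 0011110 → 0, fb=0
49: 0111100 → 0, fb=1
50: 1111001 → 1, fb=0
51: 1110010 → 1, fb=0
52: 1100100 → 1, fb=0
53: 1001000 → 1, fb=1
54: 0010001 → 0, fb=0
55: 0100010 → 0, fb=1
56: 1000101 → 1, fb=1
57: 0001011 → 0, fb=0
58: 0010110 → 0, fb=0
59: 0101100 → 0, fb=1
60: 1011001 → 1, fb=1
61: 0110011 → 0, fb=1
62: 1100111 → 1, fb=0
63: 1001110 → 1, fb=1
64: 0011101 → 0, fb=0
65: 0111010 → 0, fb=1
66: 1110101 → 1, fb=0
67: 1101010 → 1, fb=0
68: 1010100 → 1, fb=1
69: 0101001 → 0, fb=1
70: 1010011 → 1, fb=1
71: 0100111 → 0, fb=1
72: 1001111 → 1, fb=1
73: 0011111 → 0, fb=0
74: 0111110 → 0, fb=1
75: 1111101 → 1, fb=0
76: 1111010 → 1, fb=0
77: 1110100 → 1, fb=0
78: 1101000 → 1, fb=0
79: 1010000 → 1, fb=1
80: 0100001 → 0, fb=1
81: 1000011 → 1, fb=1
82: 0000111 → 0, fb=0
83: 0001110 → 0, fb=0
84: 0011100 → 0, fb=0
85: 0111000 → 0, fb=1
86: 1110001 → 1, fb=0
87: 1100010 → 1, fb=0
88: 1000100 → 1, fb=1
89: 0001001 → 0, fb=0
90: 0010010 → 0, fb=0
91: 0100100 → 0, fb=1
92: 1001001 → 1, fb=1
93: 0010011 → 0, fb=0
94: 0100110 → 0, fb=1
95: 1001101 → 1, fb=1
96: 0011011 → 0, fb=0
97: 0110110 → 0, fb=1
98: 1101101 → 1, fb=0
99: 1011010 → 1, fb=1
100: 0110101 → 0, fb=1
101: 1101011 → 1, fb=0
102: 1010110 → 1, fb=1
103: 0101101 → 0, fb=1
104: 1011011 → 1, fb=1
105: 0110111 → 0, fb=1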